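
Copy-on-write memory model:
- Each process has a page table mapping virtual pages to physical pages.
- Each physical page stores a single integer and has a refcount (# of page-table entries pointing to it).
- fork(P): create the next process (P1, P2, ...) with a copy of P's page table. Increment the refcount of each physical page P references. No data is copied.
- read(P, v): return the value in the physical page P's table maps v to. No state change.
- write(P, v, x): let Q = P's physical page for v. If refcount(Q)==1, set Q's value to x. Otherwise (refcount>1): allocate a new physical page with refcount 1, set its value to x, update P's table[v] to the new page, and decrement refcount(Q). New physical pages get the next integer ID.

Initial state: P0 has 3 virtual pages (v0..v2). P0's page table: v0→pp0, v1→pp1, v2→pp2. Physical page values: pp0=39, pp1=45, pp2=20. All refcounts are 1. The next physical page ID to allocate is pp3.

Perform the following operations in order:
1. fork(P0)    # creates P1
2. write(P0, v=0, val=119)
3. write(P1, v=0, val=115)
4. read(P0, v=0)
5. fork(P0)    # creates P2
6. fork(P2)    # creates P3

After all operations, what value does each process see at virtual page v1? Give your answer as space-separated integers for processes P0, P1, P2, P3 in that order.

Answer: 45 45 45 45

Derivation:
Op 1: fork(P0) -> P1. 3 ppages; refcounts: pp0:2 pp1:2 pp2:2
Op 2: write(P0, v0, 119). refcount(pp0)=2>1 -> COPY to pp3. 4 ppages; refcounts: pp0:1 pp1:2 pp2:2 pp3:1
Op 3: write(P1, v0, 115). refcount(pp0)=1 -> write in place. 4 ppages; refcounts: pp0:1 pp1:2 pp2:2 pp3:1
Op 4: read(P0, v0) -> 119. No state change.
Op 5: fork(P0) -> P2. 4 ppages; refcounts: pp0:1 pp1:3 pp2:3 pp3:2
Op 6: fork(P2) -> P3. 4 ppages; refcounts: pp0:1 pp1:4 pp2:4 pp3:3
P0: v1 -> pp1 = 45
P1: v1 -> pp1 = 45
P2: v1 -> pp1 = 45
P3: v1 -> pp1 = 45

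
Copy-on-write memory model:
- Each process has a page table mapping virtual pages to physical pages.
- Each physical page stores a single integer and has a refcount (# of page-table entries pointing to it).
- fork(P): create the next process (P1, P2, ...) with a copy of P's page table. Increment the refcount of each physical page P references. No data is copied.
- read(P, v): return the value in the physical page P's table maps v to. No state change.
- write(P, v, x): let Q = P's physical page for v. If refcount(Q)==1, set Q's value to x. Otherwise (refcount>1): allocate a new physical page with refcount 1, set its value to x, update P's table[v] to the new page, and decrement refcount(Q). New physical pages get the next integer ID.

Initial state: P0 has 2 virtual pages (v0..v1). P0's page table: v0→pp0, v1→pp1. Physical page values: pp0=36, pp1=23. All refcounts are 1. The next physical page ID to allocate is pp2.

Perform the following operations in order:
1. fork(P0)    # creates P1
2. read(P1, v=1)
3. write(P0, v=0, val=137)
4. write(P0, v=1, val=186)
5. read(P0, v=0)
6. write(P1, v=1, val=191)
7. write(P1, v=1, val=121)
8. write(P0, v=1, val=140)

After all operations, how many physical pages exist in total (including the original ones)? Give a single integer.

Op 1: fork(P0) -> P1. 2 ppages; refcounts: pp0:2 pp1:2
Op 2: read(P1, v1) -> 23. No state change.
Op 3: write(P0, v0, 137). refcount(pp0)=2>1 -> COPY to pp2. 3 ppages; refcounts: pp0:1 pp1:2 pp2:1
Op 4: write(P0, v1, 186). refcount(pp1)=2>1 -> COPY to pp3. 4 ppages; refcounts: pp0:1 pp1:1 pp2:1 pp3:1
Op 5: read(P0, v0) -> 137. No state change.
Op 6: write(P1, v1, 191). refcount(pp1)=1 -> write in place. 4 ppages; refcounts: pp0:1 pp1:1 pp2:1 pp3:1
Op 7: write(P1, v1, 121). refcount(pp1)=1 -> write in place. 4 ppages; refcounts: pp0:1 pp1:1 pp2:1 pp3:1
Op 8: write(P0, v1, 140). refcount(pp3)=1 -> write in place. 4 ppages; refcounts: pp0:1 pp1:1 pp2:1 pp3:1

Answer: 4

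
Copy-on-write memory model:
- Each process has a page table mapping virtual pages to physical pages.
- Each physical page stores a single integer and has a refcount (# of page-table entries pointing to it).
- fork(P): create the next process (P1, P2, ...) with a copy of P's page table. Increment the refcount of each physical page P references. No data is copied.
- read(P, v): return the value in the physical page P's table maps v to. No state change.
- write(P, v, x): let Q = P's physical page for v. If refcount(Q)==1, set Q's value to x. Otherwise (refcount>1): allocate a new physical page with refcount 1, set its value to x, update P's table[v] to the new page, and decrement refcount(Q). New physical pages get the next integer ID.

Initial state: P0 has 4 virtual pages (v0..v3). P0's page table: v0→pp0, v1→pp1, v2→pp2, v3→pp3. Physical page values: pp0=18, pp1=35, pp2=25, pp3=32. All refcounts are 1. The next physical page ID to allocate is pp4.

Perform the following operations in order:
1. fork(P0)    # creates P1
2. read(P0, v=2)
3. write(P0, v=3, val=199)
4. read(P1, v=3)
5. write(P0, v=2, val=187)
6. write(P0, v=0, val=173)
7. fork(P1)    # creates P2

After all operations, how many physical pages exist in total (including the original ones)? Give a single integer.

Answer: 7

Derivation:
Op 1: fork(P0) -> P1. 4 ppages; refcounts: pp0:2 pp1:2 pp2:2 pp3:2
Op 2: read(P0, v2) -> 25. No state change.
Op 3: write(P0, v3, 199). refcount(pp3)=2>1 -> COPY to pp4. 5 ppages; refcounts: pp0:2 pp1:2 pp2:2 pp3:1 pp4:1
Op 4: read(P1, v3) -> 32. No state change.
Op 5: write(P0, v2, 187). refcount(pp2)=2>1 -> COPY to pp5. 6 ppages; refcounts: pp0:2 pp1:2 pp2:1 pp3:1 pp4:1 pp5:1
Op 6: write(P0, v0, 173). refcount(pp0)=2>1 -> COPY to pp6. 7 ppages; refcounts: pp0:1 pp1:2 pp2:1 pp3:1 pp4:1 pp5:1 pp6:1
Op 7: fork(P1) -> P2. 7 ppages; refcounts: pp0:2 pp1:3 pp2:2 pp3:2 pp4:1 pp5:1 pp6:1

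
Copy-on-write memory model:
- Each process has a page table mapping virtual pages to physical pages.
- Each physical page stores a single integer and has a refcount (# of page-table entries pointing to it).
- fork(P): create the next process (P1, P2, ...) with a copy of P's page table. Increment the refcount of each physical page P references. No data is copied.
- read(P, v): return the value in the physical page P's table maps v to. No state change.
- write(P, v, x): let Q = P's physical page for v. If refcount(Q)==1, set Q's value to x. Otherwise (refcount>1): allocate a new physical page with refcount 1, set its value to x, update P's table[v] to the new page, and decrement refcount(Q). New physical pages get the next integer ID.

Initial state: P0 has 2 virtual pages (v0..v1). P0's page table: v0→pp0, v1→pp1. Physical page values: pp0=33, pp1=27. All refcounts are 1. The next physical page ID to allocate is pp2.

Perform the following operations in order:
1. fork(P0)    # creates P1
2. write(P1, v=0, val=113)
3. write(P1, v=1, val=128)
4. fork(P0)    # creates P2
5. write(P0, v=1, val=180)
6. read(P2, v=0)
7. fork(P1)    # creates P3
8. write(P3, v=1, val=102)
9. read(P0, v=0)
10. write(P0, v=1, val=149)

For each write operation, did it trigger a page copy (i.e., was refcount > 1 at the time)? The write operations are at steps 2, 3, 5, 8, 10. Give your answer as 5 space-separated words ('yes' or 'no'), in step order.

Op 1: fork(P0) -> P1. 2 ppages; refcounts: pp0:2 pp1:2
Op 2: write(P1, v0, 113). refcount(pp0)=2>1 -> COPY to pp2. 3 ppages; refcounts: pp0:1 pp1:2 pp2:1
Op 3: write(P1, v1, 128). refcount(pp1)=2>1 -> COPY to pp3. 4 ppages; refcounts: pp0:1 pp1:1 pp2:1 pp3:1
Op 4: fork(P0) -> P2. 4 ppages; refcounts: pp0:2 pp1:2 pp2:1 pp3:1
Op 5: write(P0, v1, 180). refcount(pp1)=2>1 -> COPY to pp4. 5 ppages; refcounts: pp0:2 pp1:1 pp2:1 pp3:1 pp4:1
Op 6: read(P2, v0) -> 33. No state change.
Op 7: fork(P1) -> P3. 5 ppages; refcounts: pp0:2 pp1:1 pp2:2 pp3:2 pp4:1
Op 8: write(P3, v1, 102). refcount(pp3)=2>1 -> COPY to pp5. 6 ppages; refcounts: pp0:2 pp1:1 pp2:2 pp3:1 pp4:1 pp5:1
Op 9: read(P0, v0) -> 33. No state change.
Op 10: write(P0, v1, 149). refcount(pp4)=1 -> write in place. 6 ppages; refcounts: pp0:2 pp1:1 pp2:2 pp3:1 pp4:1 pp5:1

yes yes yes yes no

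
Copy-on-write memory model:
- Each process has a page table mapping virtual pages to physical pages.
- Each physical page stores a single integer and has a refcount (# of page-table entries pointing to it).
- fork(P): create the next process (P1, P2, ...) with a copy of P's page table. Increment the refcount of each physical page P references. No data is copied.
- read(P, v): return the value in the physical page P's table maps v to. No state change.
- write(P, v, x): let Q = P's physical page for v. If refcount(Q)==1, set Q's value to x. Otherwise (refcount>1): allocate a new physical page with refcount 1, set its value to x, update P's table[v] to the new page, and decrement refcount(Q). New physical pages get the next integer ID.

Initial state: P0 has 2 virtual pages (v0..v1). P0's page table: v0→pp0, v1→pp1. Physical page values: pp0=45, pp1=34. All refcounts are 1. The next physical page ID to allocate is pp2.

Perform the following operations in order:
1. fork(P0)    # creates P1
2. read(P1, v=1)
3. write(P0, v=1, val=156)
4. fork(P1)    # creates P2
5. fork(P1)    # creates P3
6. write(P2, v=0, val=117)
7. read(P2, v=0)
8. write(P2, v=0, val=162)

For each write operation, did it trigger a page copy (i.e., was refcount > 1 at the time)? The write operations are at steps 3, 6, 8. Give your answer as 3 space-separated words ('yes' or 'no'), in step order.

Op 1: fork(P0) -> P1. 2 ppages; refcounts: pp0:2 pp1:2
Op 2: read(P1, v1) -> 34. No state change.
Op 3: write(P0, v1, 156). refcount(pp1)=2>1 -> COPY to pp2. 3 ppages; refcounts: pp0:2 pp1:1 pp2:1
Op 4: fork(P1) -> P2. 3 ppages; refcounts: pp0:3 pp1:2 pp2:1
Op 5: fork(P1) -> P3. 3 ppages; refcounts: pp0:4 pp1:3 pp2:1
Op 6: write(P2, v0, 117). refcount(pp0)=4>1 -> COPY to pp3. 4 ppages; refcounts: pp0:3 pp1:3 pp2:1 pp3:1
Op 7: read(P2, v0) -> 117. No state change.
Op 8: write(P2, v0, 162). refcount(pp3)=1 -> write in place. 4 ppages; refcounts: pp0:3 pp1:3 pp2:1 pp3:1

yes yes no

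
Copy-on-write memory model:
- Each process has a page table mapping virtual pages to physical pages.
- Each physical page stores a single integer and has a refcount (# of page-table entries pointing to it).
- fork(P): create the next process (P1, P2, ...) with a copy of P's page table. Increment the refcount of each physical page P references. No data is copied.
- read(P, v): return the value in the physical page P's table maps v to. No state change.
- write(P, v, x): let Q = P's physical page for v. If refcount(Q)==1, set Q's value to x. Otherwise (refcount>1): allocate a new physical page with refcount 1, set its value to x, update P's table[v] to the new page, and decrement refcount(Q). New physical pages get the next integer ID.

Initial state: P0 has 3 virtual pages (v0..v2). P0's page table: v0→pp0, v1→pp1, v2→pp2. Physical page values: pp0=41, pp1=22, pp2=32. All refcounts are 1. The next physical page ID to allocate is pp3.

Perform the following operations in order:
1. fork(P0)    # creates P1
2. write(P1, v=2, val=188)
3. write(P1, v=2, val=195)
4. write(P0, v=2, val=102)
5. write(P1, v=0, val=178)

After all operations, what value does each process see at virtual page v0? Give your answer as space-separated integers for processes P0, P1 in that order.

Op 1: fork(P0) -> P1. 3 ppages; refcounts: pp0:2 pp1:2 pp2:2
Op 2: write(P1, v2, 188). refcount(pp2)=2>1 -> COPY to pp3. 4 ppages; refcounts: pp0:2 pp1:2 pp2:1 pp3:1
Op 3: write(P1, v2, 195). refcount(pp3)=1 -> write in place. 4 ppages; refcounts: pp0:2 pp1:2 pp2:1 pp3:1
Op 4: write(P0, v2, 102). refcount(pp2)=1 -> write in place. 4 ppages; refcounts: pp0:2 pp1:2 pp2:1 pp3:1
Op 5: write(P1, v0, 178). refcount(pp0)=2>1 -> COPY to pp4. 5 ppages; refcounts: pp0:1 pp1:2 pp2:1 pp3:1 pp4:1
P0: v0 -> pp0 = 41
P1: v0 -> pp4 = 178

Answer: 41 178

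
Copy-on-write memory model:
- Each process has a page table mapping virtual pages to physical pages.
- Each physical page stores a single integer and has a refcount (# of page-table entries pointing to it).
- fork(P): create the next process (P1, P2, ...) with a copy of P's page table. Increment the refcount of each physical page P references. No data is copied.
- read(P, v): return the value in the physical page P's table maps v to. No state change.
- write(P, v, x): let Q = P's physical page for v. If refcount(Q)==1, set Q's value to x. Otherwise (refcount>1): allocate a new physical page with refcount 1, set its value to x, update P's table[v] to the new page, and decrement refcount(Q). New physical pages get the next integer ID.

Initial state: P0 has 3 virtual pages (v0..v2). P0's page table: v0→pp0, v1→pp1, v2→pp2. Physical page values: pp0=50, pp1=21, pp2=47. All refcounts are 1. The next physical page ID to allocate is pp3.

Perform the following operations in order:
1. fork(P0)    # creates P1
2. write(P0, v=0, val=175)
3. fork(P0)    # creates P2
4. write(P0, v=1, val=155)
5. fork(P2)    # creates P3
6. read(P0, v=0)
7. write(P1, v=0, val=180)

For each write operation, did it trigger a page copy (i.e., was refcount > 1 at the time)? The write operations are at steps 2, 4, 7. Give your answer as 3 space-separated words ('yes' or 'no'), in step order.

Op 1: fork(P0) -> P1. 3 ppages; refcounts: pp0:2 pp1:2 pp2:2
Op 2: write(P0, v0, 175). refcount(pp0)=2>1 -> COPY to pp3. 4 ppages; refcounts: pp0:1 pp1:2 pp2:2 pp3:1
Op 3: fork(P0) -> P2. 4 ppages; refcounts: pp0:1 pp1:3 pp2:3 pp3:2
Op 4: write(P0, v1, 155). refcount(pp1)=3>1 -> COPY to pp4. 5 ppages; refcounts: pp0:1 pp1:2 pp2:3 pp3:2 pp4:1
Op 5: fork(P2) -> P3. 5 ppages; refcounts: pp0:1 pp1:3 pp2:4 pp3:3 pp4:1
Op 6: read(P0, v0) -> 175. No state change.
Op 7: write(P1, v0, 180). refcount(pp0)=1 -> write in place. 5 ppages; refcounts: pp0:1 pp1:3 pp2:4 pp3:3 pp4:1

yes yes no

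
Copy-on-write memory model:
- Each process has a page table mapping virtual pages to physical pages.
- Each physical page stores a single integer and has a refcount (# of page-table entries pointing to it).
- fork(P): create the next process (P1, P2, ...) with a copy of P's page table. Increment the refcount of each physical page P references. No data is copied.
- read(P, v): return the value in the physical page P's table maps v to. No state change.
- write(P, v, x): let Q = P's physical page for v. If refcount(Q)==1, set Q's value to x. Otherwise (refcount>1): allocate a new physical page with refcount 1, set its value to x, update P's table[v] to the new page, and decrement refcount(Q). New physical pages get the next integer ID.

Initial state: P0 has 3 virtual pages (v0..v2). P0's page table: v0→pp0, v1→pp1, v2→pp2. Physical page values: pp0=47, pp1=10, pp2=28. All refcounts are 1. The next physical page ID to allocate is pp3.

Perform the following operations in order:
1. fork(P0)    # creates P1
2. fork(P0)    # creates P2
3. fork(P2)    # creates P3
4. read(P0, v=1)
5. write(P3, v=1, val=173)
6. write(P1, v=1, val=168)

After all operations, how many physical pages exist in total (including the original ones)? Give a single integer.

Answer: 5

Derivation:
Op 1: fork(P0) -> P1. 3 ppages; refcounts: pp0:2 pp1:2 pp2:2
Op 2: fork(P0) -> P2. 3 ppages; refcounts: pp0:3 pp1:3 pp2:3
Op 3: fork(P2) -> P3. 3 ppages; refcounts: pp0:4 pp1:4 pp2:4
Op 4: read(P0, v1) -> 10. No state change.
Op 5: write(P3, v1, 173). refcount(pp1)=4>1 -> COPY to pp3. 4 ppages; refcounts: pp0:4 pp1:3 pp2:4 pp3:1
Op 6: write(P1, v1, 168). refcount(pp1)=3>1 -> COPY to pp4. 5 ppages; refcounts: pp0:4 pp1:2 pp2:4 pp3:1 pp4:1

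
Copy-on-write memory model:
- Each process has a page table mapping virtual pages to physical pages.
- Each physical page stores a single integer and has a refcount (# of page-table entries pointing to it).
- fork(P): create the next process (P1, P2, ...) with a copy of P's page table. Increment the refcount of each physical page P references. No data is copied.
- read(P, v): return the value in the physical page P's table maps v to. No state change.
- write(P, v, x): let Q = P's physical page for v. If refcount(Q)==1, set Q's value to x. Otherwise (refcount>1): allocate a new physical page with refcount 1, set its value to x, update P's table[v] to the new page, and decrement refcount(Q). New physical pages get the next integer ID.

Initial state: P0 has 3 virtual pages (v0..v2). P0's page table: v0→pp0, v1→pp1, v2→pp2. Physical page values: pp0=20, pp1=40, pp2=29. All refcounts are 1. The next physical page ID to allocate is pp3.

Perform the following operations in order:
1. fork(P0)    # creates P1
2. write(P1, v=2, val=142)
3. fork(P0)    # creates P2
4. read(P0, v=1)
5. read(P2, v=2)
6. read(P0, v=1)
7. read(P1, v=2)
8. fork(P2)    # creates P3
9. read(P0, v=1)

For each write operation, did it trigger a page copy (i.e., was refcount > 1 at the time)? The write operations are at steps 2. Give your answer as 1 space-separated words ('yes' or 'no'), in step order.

Op 1: fork(P0) -> P1. 3 ppages; refcounts: pp0:2 pp1:2 pp2:2
Op 2: write(P1, v2, 142). refcount(pp2)=2>1 -> COPY to pp3. 4 ppages; refcounts: pp0:2 pp1:2 pp2:1 pp3:1
Op 3: fork(P0) -> P2. 4 ppages; refcounts: pp0:3 pp1:3 pp2:2 pp3:1
Op 4: read(P0, v1) -> 40. No state change.
Op 5: read(P2, v2) -> 29. No state change.
Op 6: read(P0, v1) -> 40. No state change.
Op 7: read(P1, v2) -> 142. No state change.
Op 8: fork(P2) -> P3. 4 ppages; refcounts: pp0:4 pp1:4 pp2:3 pp3:1
Op 9: read(P0, v1) -> 40. No state change.

yes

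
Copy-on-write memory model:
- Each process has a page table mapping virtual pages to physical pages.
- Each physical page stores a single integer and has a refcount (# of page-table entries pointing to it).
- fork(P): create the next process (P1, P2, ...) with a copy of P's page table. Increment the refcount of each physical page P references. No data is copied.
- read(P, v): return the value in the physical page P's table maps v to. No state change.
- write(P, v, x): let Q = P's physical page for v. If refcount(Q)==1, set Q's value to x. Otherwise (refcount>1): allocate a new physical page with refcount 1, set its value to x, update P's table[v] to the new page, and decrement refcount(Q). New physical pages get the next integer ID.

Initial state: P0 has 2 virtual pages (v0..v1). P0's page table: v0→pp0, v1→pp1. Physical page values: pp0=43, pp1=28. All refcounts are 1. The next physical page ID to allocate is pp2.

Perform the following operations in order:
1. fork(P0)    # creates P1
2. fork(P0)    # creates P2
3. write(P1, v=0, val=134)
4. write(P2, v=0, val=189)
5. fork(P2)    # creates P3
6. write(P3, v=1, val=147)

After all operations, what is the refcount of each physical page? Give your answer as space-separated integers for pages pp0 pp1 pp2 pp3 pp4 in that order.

Op 1: fork(P0) -> P1. 2 ppages; refcounts: pp0:2 pp1:2
Op 2: fork(P0) -> P2. 2 ppages; refcounts: pp0:3 pp1:3
Op 3: write(P1, v0, 134). refcount(pp0)=3>1 -> COPY to pp2. 3 ppages; refcounts: pp0:2 pp1:3 pp2:1
Op 4: write(P2, v0, 189). refcount(pp0)=2>1 -> COPY to pp3. 4 ppages; refcounts: pp0:1 pp1:3 pp2:1 pp3:1
Op 5: fork(P2) -> P3. 4 ppages; refcounts: pp0:1 pp1:4 pp2:1 pp3:2
Op 6: write(P3, v1, 147). refcount(pp1)=4>1 -> COPY to pp4. 5 ppages; refcounts: pp0:1 pp1:3 pp2:1 pp3:2 pp4:1

Answer: 1 3 1 2 1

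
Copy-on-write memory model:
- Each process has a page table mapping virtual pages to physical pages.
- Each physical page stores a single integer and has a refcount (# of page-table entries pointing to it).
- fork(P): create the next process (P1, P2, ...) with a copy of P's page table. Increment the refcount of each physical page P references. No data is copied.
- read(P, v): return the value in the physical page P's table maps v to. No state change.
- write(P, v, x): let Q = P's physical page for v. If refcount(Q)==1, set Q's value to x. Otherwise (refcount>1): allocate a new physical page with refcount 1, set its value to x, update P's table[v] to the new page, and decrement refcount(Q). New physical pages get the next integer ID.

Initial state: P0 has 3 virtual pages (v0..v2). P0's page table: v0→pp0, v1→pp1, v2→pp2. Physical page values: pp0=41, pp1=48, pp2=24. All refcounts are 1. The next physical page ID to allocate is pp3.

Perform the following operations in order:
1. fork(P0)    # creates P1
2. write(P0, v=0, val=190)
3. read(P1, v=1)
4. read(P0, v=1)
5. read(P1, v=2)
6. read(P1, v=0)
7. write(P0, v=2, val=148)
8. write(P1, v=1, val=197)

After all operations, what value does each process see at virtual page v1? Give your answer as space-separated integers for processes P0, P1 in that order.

Answer: 48 197

Derivation:
Op 1: fork(P0) -> P1. 3 ppages; refcounts: pp0:2 pp1:2 pp2:2
Op 2: write(P0, v0, 190). refcount(pp0)=2>1 -> COPY to pp3. 4 ppages; refcounts: pp0:1 pp1:2 pp2:2 pp3:1
Op 3: read(P1, v1) -> 48. No state change.
Op 4: read(P0, v1) -> 48. No state change.
Op 5: read(P1, v2) -> 24. No state change.
Op 6: read(P1, v0) -> 41. No state change.
Op 7: write(P0, v2, 148). refcount(pp2)=2>1 -> COPY to pp4. 5 ppages; refcounts: pp0:1 pp1:2 pp2:1 pp3:1 pp4:1
Op 8: write(P1, v1, 197). refcount(pp1)=2>1 -> COPY to pp5. 6 ppages; refcounts: pp0:1 pp1:1 pp2:1 pp3:1 pp4:1 pp5:1
P0: v1 -> pp1 = 48
P1: v1 -> pp5 = 197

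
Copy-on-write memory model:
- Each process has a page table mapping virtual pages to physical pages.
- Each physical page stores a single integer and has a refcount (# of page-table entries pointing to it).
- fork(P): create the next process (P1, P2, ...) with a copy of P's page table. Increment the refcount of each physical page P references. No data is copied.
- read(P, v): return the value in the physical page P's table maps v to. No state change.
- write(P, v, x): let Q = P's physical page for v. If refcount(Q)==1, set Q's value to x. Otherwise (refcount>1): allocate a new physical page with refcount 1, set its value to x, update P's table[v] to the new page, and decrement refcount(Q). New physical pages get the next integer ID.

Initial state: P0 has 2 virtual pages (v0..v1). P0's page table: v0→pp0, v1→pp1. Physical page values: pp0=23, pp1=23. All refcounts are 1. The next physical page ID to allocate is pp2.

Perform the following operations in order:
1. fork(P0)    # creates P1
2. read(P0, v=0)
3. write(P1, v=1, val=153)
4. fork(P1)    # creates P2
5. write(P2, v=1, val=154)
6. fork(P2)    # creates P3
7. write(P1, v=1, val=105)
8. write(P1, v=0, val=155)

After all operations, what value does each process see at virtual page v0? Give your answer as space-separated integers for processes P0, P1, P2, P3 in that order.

Op 1: fork(P0) -> P1. 2 ppages; refcounts: pp0:2 pp1:2
Op 2: read(P0, v0) -> 23. No state change.
Op 3: write(P1, v1, 153). refcount(pp1)=2>1 -> COPY to pp2. 3 ppages; refcounts: pp0:2 pp1:1 pp2:1
Op 4: fork(P1) -> P2. 3 ppages; refcounts: pp0:3 pp1:1 pp2:2
Op 5: write(P2, v1, 154). refcount(pp2)=2>1 -> COPY to pp3. 4 ppages; refcounts: pp0:3 pp1:1 pp2:1 pp3:1
Op 6: fork(P2) -> P3. 4 ppages; refcounts: pp0:4 pp1:1 pp2:1 pp3:2
Op 7: write(P1, v1, 105). refcount(pp2)=1 -> write in place. 4 ppages; refcounts: pp0:4 pp1:1 pp2:1 pp3:2
Op 8: write(P1, v0, 155). refcount(pp0)=4>1 -> COPY to pp4. 5 ppages; refcounts: pp0:3 pp1:1 pp2:1 pp3:2 pp4:1
P0: v0 -> pp0 = 23
P1: v0 -> pp4 = 155
P2: v0 -> pp0 = 23
P3: v0 -> pp0 = 23

Answer: 23 155 23 23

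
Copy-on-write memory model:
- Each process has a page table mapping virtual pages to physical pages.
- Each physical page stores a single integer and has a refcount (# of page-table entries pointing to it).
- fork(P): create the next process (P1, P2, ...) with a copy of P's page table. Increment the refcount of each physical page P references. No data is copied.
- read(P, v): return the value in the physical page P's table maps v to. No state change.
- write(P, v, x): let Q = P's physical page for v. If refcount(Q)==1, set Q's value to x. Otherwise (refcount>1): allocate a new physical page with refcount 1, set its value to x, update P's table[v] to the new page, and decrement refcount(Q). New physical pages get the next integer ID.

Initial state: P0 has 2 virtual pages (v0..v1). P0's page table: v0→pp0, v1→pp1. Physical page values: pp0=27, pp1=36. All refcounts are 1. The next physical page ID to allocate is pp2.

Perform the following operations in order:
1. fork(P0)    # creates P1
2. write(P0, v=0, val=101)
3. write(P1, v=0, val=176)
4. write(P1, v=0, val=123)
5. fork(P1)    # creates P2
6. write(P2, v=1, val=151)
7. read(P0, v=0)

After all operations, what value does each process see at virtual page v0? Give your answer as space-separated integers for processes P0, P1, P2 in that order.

Answer: 101 123 123

Derivation:
Op 1: fork(P0) -> P1. 2 ppages; refcounts: pp0:2 pp1:2
Op 2: write(P0, v0, 101). refcount(pp0)=2>1 -> COPY to pp2. 3 ppages; refcounts: pp0:1 pp1:2 pp2:1
Op 3: write(P1, v0, 176). refcount(pp0)=1 -> write in place. 3 ppages; refcounts: pp0:1 pp1:2 pp2:1
Op 4: write(P1, v0, 123). refcount(pp0)=1 -> write in place. 3 ppages; refcounts: pp0:1 pp1:2 pp2:1
Op 5: fork(P1) -> P2. 3 ppages; refcounts: pp0:2 pp1:3 pp2:1
Op 6: write(P2, v1, 151). refcount(pp1)=3>1 -> COPY to pp3. 4 ppages; refcounts: pp0:2 pp1:2 pp2:1 pp3:1
Op 7: read(P0, v0) -> 101. No state change.
P0: v0 -> pp2 = 101
P1: v0 -> pp0 = 123
P2: v0 -> pp0 = 123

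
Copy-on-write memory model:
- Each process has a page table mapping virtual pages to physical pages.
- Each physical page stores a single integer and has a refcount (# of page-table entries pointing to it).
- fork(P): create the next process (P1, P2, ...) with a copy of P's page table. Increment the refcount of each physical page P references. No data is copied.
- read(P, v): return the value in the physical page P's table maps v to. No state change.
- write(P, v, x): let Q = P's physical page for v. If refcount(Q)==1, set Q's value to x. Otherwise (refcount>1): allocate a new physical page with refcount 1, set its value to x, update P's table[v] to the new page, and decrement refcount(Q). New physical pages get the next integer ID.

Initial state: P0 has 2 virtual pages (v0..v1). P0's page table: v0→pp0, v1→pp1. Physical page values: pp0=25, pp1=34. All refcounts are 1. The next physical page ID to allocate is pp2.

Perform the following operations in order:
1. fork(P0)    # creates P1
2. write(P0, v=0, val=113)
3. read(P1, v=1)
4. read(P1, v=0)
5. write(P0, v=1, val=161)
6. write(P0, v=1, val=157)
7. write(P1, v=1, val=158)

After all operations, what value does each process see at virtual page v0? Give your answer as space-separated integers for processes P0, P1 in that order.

Op 1: fork(P0) -> P1. 2 ppages; refcounts: pp0:2 pp1:2
Op 2: write(P0, v0, 113). refcount(pp0)=2>1 -> COPY to pp2. 3 ppages; refcounts: pp0:1 pp1:2 pp2:1
Op 3: read(P1, v1) -> 34. No state change.
Op 4: read(P1, v0) -> 25. No state change.
Op 5: write(P0, v1, 161). refcount(pp1)=2>1 -> COPY to pp3. 4 ppages; refcounts: pp0:1 pp1:1 pp2:1 pp3:1
Op 6: write(P0, v1, 157). refcount(pp3)=1 -> write in place. 4 ppages; refcounts: pp0:1 pp1:1 pp2:1 pp3:1
Op 7: write(P1, v1, 158). refcount(pp1)=1 -> write in place. 4 ppages; refcounts: pp0:1 pp1:1 pp2:1 pp3:1
P0: v0 -> pp2 = 113
P1: v0 -> pp0 = 25

Answer: 113 25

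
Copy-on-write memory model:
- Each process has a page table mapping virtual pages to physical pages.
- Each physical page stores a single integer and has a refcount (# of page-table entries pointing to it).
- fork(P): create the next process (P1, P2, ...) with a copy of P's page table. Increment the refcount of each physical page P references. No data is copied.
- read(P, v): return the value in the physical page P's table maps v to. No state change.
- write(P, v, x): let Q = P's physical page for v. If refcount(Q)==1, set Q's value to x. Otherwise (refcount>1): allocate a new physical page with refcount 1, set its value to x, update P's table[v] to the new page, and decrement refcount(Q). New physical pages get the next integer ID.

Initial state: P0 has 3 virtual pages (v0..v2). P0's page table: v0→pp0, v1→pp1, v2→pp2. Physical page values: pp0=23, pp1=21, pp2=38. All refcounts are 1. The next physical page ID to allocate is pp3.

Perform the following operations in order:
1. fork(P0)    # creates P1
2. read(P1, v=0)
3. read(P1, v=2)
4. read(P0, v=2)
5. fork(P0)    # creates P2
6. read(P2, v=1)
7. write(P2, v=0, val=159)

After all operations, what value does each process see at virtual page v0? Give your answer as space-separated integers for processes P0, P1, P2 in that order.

Answer: 23 23 159

Derivation:
Op 1: fork(P0) -> P1. 3 ppages; refcounts: pp0:2 pp1:2 pp2:2
Op 2: read(P1, v0) -> 23. No state change.
Op 3: read(P1, v2) -> 38. No state change.
Op 4: read(P0, v2) -> 38. No state change.
Op 5: fork(P0) -> P2. 3 ppages; refcounts: pp0:3 pp1:3 pp2:3
Op 6: read(P2, v1) -> 21. No state change.
Op 7: write(P2, v0, 159). refcount(pp0)=3>1 -> COPY to pp3. 4 ppages; refcounts: pp0:2 pp1:3 pp2:3 pp3:1
P0: v0 -> pp0 = 23
P1: v0 -> pp0 = 23
P2: v0 -> pp3 = 159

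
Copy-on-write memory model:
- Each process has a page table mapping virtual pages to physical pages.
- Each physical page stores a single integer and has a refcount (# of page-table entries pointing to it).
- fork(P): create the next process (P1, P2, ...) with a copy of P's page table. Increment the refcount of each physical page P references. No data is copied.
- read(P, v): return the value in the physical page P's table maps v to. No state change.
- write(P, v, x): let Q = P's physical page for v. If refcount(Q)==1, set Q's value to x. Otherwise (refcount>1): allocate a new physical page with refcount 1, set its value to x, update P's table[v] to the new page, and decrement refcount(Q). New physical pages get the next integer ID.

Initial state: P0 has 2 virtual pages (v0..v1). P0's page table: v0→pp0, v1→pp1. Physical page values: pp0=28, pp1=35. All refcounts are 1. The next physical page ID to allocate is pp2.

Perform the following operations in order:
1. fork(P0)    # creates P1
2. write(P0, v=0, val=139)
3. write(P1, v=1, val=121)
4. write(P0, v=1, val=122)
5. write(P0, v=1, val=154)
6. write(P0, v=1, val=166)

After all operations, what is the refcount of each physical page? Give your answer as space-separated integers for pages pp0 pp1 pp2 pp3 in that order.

Answer: 1 1 1 1

Derivation:
Op 1: fork(P0) -> P1. 2 ppages; refcounts: pp0:2 pp1:2
Op 2: write(P0, v0, 139). refcount(pp0)=2>1 -> COPY to pp2. 3 ppages; refcounts: pp0:1 pp1:2 pp2:1
Op 3: write(P1, v1, 121). refcount(pp1)=2>1 -> COPY to pp3. 4 ppages; refcounts: pp0:1 pp1:1 pp2:1 pp3:1
Op 4: write(P0, v1, 122). refcount(pp1)=1 -> write in place. 4 ppages; refcounts: pp0:1 pp1:1 pp2:1 pp3:1
Op 5: write(P0, v1, 154). refcount(pp1)=1 -> write in place. 4 ppages; refcounts: pp0:1 pp1:1 pp2:1 pp3:1
Op 6: write(P0, v1, 166). refcount(pp1)=1 -> write in place. 4 ppages; refcounts: pp0:1 pp1:1 pp2:1 pp3:1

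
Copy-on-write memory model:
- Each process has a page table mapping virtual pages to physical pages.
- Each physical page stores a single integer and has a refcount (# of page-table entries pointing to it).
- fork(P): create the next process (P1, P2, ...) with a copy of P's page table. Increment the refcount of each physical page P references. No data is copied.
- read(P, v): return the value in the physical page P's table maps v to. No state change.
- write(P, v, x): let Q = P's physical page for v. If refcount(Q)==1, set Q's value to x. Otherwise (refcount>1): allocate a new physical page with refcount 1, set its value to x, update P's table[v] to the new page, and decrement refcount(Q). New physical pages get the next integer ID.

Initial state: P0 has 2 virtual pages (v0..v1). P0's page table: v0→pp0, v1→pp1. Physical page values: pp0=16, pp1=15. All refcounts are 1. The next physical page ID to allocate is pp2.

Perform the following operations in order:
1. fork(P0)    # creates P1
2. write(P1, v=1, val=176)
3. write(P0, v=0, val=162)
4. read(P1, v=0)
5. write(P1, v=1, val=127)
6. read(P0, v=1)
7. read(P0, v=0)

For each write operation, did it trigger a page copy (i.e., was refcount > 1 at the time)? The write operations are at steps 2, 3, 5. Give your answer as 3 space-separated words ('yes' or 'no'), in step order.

Op 1: fork(P0) -> P1. 2 ppages; refcounts: pp0:2 pp1:2
Op 2: write(P1, v1, 176). refcount(pp1)=2>1 -> COPY to pp2. 3 ppages; refcounts: pp0:2 pp1:1 pp2:1
Op 3: write(P0, v0, 162). refcount(pp0)=2>1 -> COPY to pp3. 4 ppages; refcounts: pp0:1 pp1:1 pp2:1 pp3:1
Op 4: read(P1, v0) -> 16. No state change.
Op 5: write(P1, v1, 127). refcount(pp2)=1 -> write in place. 4 ppages; refcounts: pp0:1 pp1:1 pp2:1 pp3:1
Op 6: read(P0, v1) -> 15. No state change.
Op 7: read(P0, v0) -> 162. No state change.

yes yes no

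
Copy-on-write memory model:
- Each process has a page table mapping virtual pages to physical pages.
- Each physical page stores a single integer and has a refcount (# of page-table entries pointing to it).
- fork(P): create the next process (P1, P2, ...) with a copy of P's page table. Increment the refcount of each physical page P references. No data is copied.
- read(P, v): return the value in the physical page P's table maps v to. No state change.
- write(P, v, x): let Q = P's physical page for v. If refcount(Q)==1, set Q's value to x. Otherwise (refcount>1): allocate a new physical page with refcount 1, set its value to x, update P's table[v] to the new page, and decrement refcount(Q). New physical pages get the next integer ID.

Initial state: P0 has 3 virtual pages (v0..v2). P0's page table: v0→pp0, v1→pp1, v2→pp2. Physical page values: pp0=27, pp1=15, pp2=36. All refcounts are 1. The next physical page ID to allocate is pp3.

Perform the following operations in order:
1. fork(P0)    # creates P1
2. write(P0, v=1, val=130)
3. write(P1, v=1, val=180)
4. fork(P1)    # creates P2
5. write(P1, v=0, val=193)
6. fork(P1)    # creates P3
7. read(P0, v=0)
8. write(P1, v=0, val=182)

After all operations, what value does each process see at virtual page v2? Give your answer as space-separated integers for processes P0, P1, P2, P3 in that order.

Op 1: fork(P0) -> P1. 3 ppages; refcounts: pp0:2 pp1:2 pp2:2
Op 2: write(P0, v1, 130). refcount(pp1)=2>1 -> COPY to pp3. 4 ppages; refcounts: pp0:2 pp1:1 pp2:2 pp3:1
Op 3: write(P1, v1, 180). refcount(pp1)=1 -> write in place. 4 ppages; refcounts: pp0:2 pp1:1 pp2:2 pp3:1
Op 4: fork(P1) -> P2. 4 ppages; refcounts: pp0:3 pp1:2 pp2:3 pp3:1
Op 5: write(P1, v0, 193). refcount(pp0)=3>1 -> COPY to pp4. 5 ppages; refcounts: pp0:2 pp1:2 pp2:3 pp3:1 pp4:1
Op 6: fork(P1) -> P3. 5 ppages; refcounts: pp0:2 pp1:3 pp2:4 pp3:1 pp4:2
Op 7: read(P0, v0) -> 27. No state change.
Op 8: write(P1, v0, 182). refcount(pp4)=2>1 -> COPY to pp5. 6 ppages; refcounts: pp0:2 pp1:3 pp2:4 pp3:1 pp4:1 pp5:1
P0: v2 -> pp2 = 36
P1: v2 -> pp2 = 36
P2: v2 -> pp2 = 36
P3: v2 -> pp2 = 36

Answer: 36 36 36 36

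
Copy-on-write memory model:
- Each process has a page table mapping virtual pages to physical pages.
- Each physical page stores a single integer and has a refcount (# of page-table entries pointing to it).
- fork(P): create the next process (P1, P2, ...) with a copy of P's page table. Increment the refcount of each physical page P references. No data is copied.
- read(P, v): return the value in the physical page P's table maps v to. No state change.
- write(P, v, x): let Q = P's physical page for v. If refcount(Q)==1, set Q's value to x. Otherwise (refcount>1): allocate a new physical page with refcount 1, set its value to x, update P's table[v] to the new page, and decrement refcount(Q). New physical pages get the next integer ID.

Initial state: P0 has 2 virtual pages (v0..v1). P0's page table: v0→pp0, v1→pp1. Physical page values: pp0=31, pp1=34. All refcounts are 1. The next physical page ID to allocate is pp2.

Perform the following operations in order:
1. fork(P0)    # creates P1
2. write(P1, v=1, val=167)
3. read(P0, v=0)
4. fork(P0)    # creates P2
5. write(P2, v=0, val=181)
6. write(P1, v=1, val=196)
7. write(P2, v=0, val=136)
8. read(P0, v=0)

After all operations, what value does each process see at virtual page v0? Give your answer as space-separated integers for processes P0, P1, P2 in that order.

Op 1: fork(P0) -> P1. 2 ppages; refcounts: pp0:2 pp1:2
Op 2: write(P1, v1, 167). refcount(pp1)=2>1 -> COPY to pp2. 3 ppages; refcounts: pp0:2 pp1:1 pp2:1
Op 3: read(P0, v0) -> 31. No state change.
Op 4: fork(P0) -> P2. 3 ppages; refcounts: pp0:3 pp1:2 pp2:1
Op 5: write(P2, v0, 181). refcount(pp0)=3>1 -> COPY to pp3. 4 ppages; refcounts: pp0:2 pp1:2 pp2:1 pp3:1
Op 6: write(P1, v1, 196). refcount(pp2)=1 -> write in place. 4 ppages; refcounts: pp0:2 pp1:2 pp2:1 pp3:1
Op 7: write(P2, v0, 136). refcount(pp3)=1 -> write in place. 4 ppages; refcounts: pp0:2 pp1:2 pp2:1 pp3:1
Op 8: read(P0, v0) -> 31. No state change.
P0: v0 -> pp0 = 31
P1: v0 -> pp0 = 31
P2: v0 -> pp3 = 136

Answer: 31 31 136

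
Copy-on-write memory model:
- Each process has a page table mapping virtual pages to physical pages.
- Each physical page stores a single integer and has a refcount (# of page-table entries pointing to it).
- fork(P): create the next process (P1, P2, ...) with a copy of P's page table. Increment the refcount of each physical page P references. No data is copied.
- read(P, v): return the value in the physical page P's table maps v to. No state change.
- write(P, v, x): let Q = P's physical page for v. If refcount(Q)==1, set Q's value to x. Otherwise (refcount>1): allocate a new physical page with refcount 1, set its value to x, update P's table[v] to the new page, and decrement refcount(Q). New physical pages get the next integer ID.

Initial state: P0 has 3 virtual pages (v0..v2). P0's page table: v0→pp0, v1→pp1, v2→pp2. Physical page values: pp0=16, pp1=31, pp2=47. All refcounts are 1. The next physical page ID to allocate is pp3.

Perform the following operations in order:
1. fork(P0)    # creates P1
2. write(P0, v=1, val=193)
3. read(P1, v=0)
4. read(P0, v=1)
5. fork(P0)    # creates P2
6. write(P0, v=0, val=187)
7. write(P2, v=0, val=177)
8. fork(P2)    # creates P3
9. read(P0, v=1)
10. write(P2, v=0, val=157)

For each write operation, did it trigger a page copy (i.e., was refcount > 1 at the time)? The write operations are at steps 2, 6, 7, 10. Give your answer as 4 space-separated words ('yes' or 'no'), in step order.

Op 1: fork(P0) -> P1. 3 ppages; refcounts: pp0:2 pp1:2 pp2:2
Op 2: write(P0, v1, 193). refcount(pp1)=2>1 -> COPY to pp3. 4 ppages; refcounts: pp0:2 pp1:1 pp2:2 pp3:1
Op 3: read(P1, v0) -> 16. No state change.
Op 4: read(P0, v1) -> 193. No state change.
Op 5: fork(P0) -> P2. 4 ppages; refcounts: pp0:3 pp1:1 pp2:3 pp3:2
Op 6: write(P0, v0, 187). refcount(pp0)=3>1 -> COPY to pp4. 5 ppages; refcounts: pp0:2 pp1:1 pp2:3 pp3:2 pp4:1
Op 7: write(P2, v0, 177). refcount(pp0)=2>1 -> COPY to pp5. 6 ppages; refcounts: pp0:1 pp1:1 pp2:3 pp3:2 pp4:1 pp5:1
Op 8: fork(P2) -> P3. 6 ppages; refcounts: pp0:1 pp1:1 pp2:4 pp3:3 pp4:1 pp5:2
Op 9: read(P0, v1) -> 193. No state change.
Op 10: write(P2, v0, 157). refcount(pp5)=2>1 -> COPY to pp6. 7 ppages; refcounts: pp0:1 pp1:1 pp2:4 pp3:3 pp4:1 pp5:1 pp6:1

yes yes yes yes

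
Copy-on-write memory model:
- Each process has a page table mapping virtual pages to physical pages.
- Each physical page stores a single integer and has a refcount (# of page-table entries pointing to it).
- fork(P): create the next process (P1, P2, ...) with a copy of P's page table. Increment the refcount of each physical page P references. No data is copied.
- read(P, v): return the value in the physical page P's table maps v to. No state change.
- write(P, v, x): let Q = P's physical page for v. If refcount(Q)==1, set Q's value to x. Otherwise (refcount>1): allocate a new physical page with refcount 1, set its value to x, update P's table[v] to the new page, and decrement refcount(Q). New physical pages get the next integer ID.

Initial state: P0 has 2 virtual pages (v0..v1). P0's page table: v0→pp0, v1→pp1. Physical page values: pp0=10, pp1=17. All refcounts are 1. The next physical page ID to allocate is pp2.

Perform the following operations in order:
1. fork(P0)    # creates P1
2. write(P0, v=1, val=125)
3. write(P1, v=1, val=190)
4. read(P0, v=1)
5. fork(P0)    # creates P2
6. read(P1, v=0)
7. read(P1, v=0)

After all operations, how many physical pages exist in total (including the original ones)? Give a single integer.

Answer: 3

Derivation:
Op 1: fork(P0) -> P1. 2 ppages; refcounts: pp0:2 pp1:2
Op 2: write(P0, v1, 125). refcount(pp1)=2>1 -> COPY to pp2. 3 ppages; refcounts: pp0:2 pp1:1 pp2:1
Op 3: write(P1, v1, 190). refcount(pp1)=1 -> write in place. 3 ppages; refcounts: pp0:2 pp1:1 pp2:1
Op 4: read(P0, v1) -> 125. No state change.
Op 5: fork(P0) -> P2. 3 ppages; refcounts: pp0:3 pp1:1 pp2:2
Op 6: read(P1, v0) -> 10. No state change.
Op 7: read(P1, v0) -> 10. No state change.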